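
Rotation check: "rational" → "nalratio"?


Word: "rational", Candidate: "nalratio"
Method: check if candidate is substring of word+word
"rationalrational" contains "nalratio"? Yes
Is rotation = Yes


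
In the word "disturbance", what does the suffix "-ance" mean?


Suffix: -ance
Example: disturbance = disturb + -ance
Meaning = state of


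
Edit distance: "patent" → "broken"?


Word 1: "patent" (length 6)
Word 2: "broken" (length 6)
One optimal edit sequence (insert/delete/substitute each cost 1):
  1. insert 'b'  (+1)
  2. substitute 'p' -> 'r'  (+1)
  3. substitute 'a' -> 'o'  (+1)
  4. substitute 't' -> 'k'  (+1)
  5. keep 'e'
  6. keep 'n'
  7. delete 't'  (+1)
Total edit operations: 5
Edit distance = 5


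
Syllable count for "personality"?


Word: "personality"
Syllable breakdown: per-son-al-i-ty
Counting: 5 parts
= 5 syllables


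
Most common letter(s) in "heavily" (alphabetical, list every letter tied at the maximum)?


Word: "heavily"
Letter counts:
  'a': 1
  'e': 1
  'h': 1
  'i': 1
  'l': 1
  'v': 1
  'y': 1
Maximum count = 1
Most frequent = 'a', 'e', 'h', 'i', 'l', 'v', 'y' (1 time each)


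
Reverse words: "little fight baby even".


Original: "little fight baby even"
Words (1..n): little | fight | baby | even
Reversed (n..1): even | baby | fight | little
Result = "even baby fight little"


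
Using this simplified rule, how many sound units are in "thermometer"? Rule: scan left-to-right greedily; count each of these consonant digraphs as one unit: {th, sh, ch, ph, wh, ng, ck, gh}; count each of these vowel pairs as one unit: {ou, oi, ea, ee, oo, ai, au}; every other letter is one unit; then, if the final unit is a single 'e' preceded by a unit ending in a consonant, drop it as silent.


Word: "thermometer" (11 letters)
Left-to-right scan:
  (1) 'th' (digraph)
  (2) 'e' (letter)
  (3) 'r' (letter)
  (4) 'm' (letter)
  (5) 'o' (letter)
  (6) 'm' (letter)
  (7) 'e' (letter)
  (8) 't' (letter)
  (9) 'e' (letter)
  (10) 'r' (letter)
Units from scan: 10
Sound units = 10 units


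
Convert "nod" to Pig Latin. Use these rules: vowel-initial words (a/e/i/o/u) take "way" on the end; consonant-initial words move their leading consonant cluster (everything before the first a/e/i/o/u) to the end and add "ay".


Word: "nod"
Starts with consonant(s) → move to end, add 'ay'
Consonant cluster: "n"
Pig Latin = "odnay"


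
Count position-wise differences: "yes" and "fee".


Comparing character by character (same length = 3):
  Pos 0: 'y' vs 'f' !=
  Pos 1: 'e' vs 'e' =
  Pos 2: 's' vs 'e' !=
Hamming distance = 2


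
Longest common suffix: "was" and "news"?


Word 1: "was"
Word 2: "news"
Comparing from end:
  Pos -1: 's' == 's'
  Pos -2: 'a' != 'w' (stop)
LCS = "s" (length 1)


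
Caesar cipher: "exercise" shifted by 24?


Word: "exercise"
Shift: 24
Each letter → (letter + shift) mod 26:
  'e' (4) + 24 = 2 → 'c'
  'x' (23) + 24 = 21 → 'v'
  'e' (4) + 24 = 2 → 'c'
  'r' (17) + 24 = 15 → 'p'
  'c' (2) + 24 = 0 → 'a'
  'i' (8) + 24 = 6 → 'g'
  's' (18) + 24 = 16 → 'q'
  'e' (4) + 24 = 2 → 'c'
Result = "cvcpagqc"


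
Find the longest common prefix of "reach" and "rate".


Word 1: "reach"
Word 2: "rate"
Comparing from start:
  Pos 0: 'r' == 'r'
  Pos 1: 'e' != 'a' (stop)
LCP = "r" (length 1)


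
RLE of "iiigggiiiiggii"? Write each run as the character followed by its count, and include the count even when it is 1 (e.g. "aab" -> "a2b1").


String: "iiigggiiiiggii"
Scanning for consecutive runs:
  'i' x 3
  'g' x 3
  'i' x 4
  'g' x 2
  'i' x 2
RLE = "i3g3i4g2i2"


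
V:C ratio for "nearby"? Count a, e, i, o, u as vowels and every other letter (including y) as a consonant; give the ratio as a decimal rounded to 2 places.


Word: "nearby"
Vowels (a,e,i,o,u): 2
Consonants: 4
Ratio = 2/4
= 0.50


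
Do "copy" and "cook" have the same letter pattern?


Pattern of "copy": [0, 1, 2, 3]
Pattern of "cook": [0, 1, 1, 2]
Patterns do not match
Same pattern = No


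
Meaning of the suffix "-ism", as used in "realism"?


Suffix: -ism
Example: realism = real + -ism
Meaning = belief / practice


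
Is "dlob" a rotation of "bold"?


Word: "bold", Candidate: "dlob"
Method: check if candidate is substring of word+word
"boldbold" contains "dlob"? No
Is rotation = No


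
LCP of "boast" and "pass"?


Word 1: "boast"
Word 2: "pass"
Comparing from start:
  Pos 0: 'b' != 'p' (stop)
LCP = "" (length 0)


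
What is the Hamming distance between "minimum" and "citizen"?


Comparing character by character (same length = 7):
  Pos 0: 'm' vs 'c' !=
  Pos 1: 'i' vs 'i' =
  Pos 2: 'n' vs 't' !=
  Pos 3: 'i' vs 'i' =
  Pos 4: 'm' vs 'z' !=
  Pos 5: 'u' vs 'e' !=
  Pos 6: 'm' vs 'n' !=
Hamming distance = 5


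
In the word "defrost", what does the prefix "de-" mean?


Prefix: de-
As in: defrost -> de- + frost
Meaning = remove / reverse


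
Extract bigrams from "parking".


Word: "parking" (length 7)
Number of bigrams = 7 - 2 + 1 = 6
  Position 0: "pa"
  Position 1: "ar"
  Position 2: "rk"
  Position 3: "ki"
  Position 4: "in"
  Position 5: "ng"
Bigrams = "pa", "ar", "rk", "ki", "in", "ng"


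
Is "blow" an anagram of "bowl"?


Word 1: "bowl" → sorted: blow
Word 2: "blow" → sorted: blow
Same letters? blow == blow
Anagram = Yes


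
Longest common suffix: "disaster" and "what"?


Word 1: "disaster"
Word 2: "what"
Comparing from end:
  Pos -1: 'r' != 't' (stop)
LCS = "" (length 0)


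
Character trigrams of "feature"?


Word: "feature" (length 7)
Number of trigrams = 7 - 3 + 1 = 5
  Position 0: "fea"
  Position 1: "eat"
  Position 2: "atu"
  Position 3: "tur"
  Position 4: "ure"
Trigrams = "fea", "eat", "atu", "tur", "ure"


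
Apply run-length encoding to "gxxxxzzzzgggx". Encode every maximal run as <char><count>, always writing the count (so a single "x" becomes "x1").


String: "gxxxxzzzzgggx"
Scanning for consecutive runs:
  'g' x 1
  'x' x 4
  'z' x 4
  'g' x 3
  'x' x 1
RLE = "g1x4z4g3x1"


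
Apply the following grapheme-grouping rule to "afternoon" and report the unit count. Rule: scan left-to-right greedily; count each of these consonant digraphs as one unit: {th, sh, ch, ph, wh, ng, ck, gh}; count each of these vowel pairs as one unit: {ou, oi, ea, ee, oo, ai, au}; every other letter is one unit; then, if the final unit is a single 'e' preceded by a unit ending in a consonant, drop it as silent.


Word: "afternoon" (9 letters)
Left-to-right scan:
  (1) 'a' (letter)
  (2) 'f' (letter)
  (3) 't' (letter)
  (4) 'e' (letter)
  (5) 'r' (letter)
  (6) 'n' (letter)
  (7) 'oo' (vowel-pair)
  (8) 'n' (letter)
Units from scan: 8
Sound units = 8 units


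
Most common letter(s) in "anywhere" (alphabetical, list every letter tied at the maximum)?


Word: "anywhere"
Letter counts:
  'a': 1
  'e': 2
  'h': 1
  'n': 1
  'r': 1
  'w': 1
  'y': 1
Maximum count = 2
Most frequent = 'e' (2 times each)


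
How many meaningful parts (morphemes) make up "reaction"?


Word: "reaction"
Morphemes: re- | act | -ion
Each morpheme carries meaning
= 3 morphemes


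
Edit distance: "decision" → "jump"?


Word 1: "decision" (length 8)
Word 2: "jump" (length 4)
One optimal edit sequence (insert/delete/substitute each cost 1):
  1. delete 'd'  (+1)
  2. delete 'e'  (+1)
  3. delete 'c'  (+1)
  4. delete 'i'  (+1)
  5. substitute 's' -> 'j'  (+1)
  6. substitute 'i' -> 'u'  (+1)
  7. substitute 'o' -> 'm'  (+1)
  8. substitute 'n' -> 'p'  (+1)
Total edit operations: 8
Edit distance = 8


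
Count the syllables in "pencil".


Word: "pencil"
Syllable breakdown: pen-cil
Counting: 2 parts
= 2 syllables


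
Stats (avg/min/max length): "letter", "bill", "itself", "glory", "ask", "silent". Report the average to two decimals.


Lengths: "letter"=6, "bill"=4, "itself"=6, "glory"=5, "ask"=3, "silent"=6
Sum = 30, Count = 6
Average = 30/6 = 5.00
= avg=5.00, min=3, max=6


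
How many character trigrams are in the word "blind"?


Word: "blind" (length 5)
Number of 3-grams = length - 3 + 1 = 5 - 3 + 1
= 3


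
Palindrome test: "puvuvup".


Word: "puvuvup"
Reversed: "puvuvup"
Forward == Backward? puvuvup == puvuvup
Palindrome = Yes


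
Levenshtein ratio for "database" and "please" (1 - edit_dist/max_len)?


Word 1: "database" (length 8)
Word 2: "please" (length 6)
One optimal edit sequence:
  1. delete 'd'  (+1)
  2. delete 'a'  (+1)
  3. substitute 't' -> 'p'  (+1)
  4. substitute 'a' -> 'l'  (+1)
  5. substitute 'b' -> 'e'  (+1)
  6. keep 'a'
  7. keep 's'
  8. keep 'e'
Edit distance = 5
Max length = max(8, 6) = 8
Similarity = 1 - 5/8
= 0.3750


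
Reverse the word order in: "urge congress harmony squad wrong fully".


Original: "urge congress harmony squad wrong fully"
Words (1..n): urge | congress | harmony | squad | wrong | fully
Reversed (n..1): fully | wrong | squad | harmony | congress | urge
Result = "fully wrong squad harmony congress urge"


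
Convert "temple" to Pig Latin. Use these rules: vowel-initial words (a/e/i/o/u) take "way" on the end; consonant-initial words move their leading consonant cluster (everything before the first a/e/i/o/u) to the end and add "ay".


Word: "temple"
Starts with consonant(s) → move to end, add 'ay'
Consonant cluster: "t"
Pig Latin = "empletay"


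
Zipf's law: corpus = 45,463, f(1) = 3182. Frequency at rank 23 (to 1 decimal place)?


Zipf's law: f(r) = f(1) / r
f(1) = 3182
f(23) = 3182 / 23
= 138.3 occurrences


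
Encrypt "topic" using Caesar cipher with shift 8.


Word: "topic"
Shift: 8
Each letter → (letter + shift) mod 26:
  't' (19) + 8 = 1 → 'b'
  'o' (14) + 8 = 22 → 'w'
  'p' (15) + 8 = 23 → 'x'
  'i' (8) + 8 = 16 → 'q'
  'c' (2) + 8 = 10 → 'k'
Result = "bwxqk"


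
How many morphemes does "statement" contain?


Word: "statement"
Morphemes: state | -ment
Each morpheme carries meaning
= 2 morphemes


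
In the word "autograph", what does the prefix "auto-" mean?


Prefix: auto-
Example: autograph = auto- + graph
Meaning = self


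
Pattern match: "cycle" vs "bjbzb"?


Pattern of "cycle": [0, 1, 0, 2, 3]
Pattern of "bjbzb": [0, 1, 0, 2, 0]
Patterns do not match
Same pattern = No


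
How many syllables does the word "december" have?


Word: "december"
Syllable breakdown: de | cem | ber
Counting: 3 parts
= 3 syllables


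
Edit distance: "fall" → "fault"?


Word 1: "fall" (length 4)
Word 2: "fault" (length 5)
One optimal edit sequence (insert/delete/substitute each cost 1):
  1. keep 'f'
  2. keep 'a'
  3. insert 'u'  (+1)
  4. keep 'l'
  5. substitute 'l' -> 't'  (+1)
Total edit operations: 2
Edit distance = 2


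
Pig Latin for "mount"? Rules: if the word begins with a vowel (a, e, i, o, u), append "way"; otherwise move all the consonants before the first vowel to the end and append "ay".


Word: "mount"
Starts with consonant(s) → move to end, add 'ay'
Consonant cluster: "m"
Pig Latin = "ountmay"


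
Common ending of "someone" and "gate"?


Word 1: "someone"
Word 2: "gate"
Comparing from end:
  Pos -1: 'e' == 'e'
  Pos -2: 'n' != 't' (stop)
LCS = "e" (length 1)


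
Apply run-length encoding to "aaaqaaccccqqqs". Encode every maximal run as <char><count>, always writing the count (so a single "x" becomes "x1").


String: "aaaqaaccccqqqs"
Scanning for consecutive runs:
  'a' x 3
  'q' x 1
  'a' x 2
  'c' x 4
  'q' x 3
  's' x 1
RLE = "a3q1a2c4q3s1"


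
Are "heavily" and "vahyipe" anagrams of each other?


Word 1: "heavily" → sorted: aehilvy
Word 2: "vahyipe" → sorted: aehipvy
Same letters? aehilvy != aehipvy
Anagram = No


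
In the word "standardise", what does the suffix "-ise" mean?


Suffix: -ise
As in: standardise -> standard + -ise
Meaning = to make


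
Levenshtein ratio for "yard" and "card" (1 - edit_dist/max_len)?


Word 1: "yard" (length 4)
Word 2: "card" (length 4)
One optimal edit sequence:
  1. substitute 'y' -> 'c'  (+1)
  2. keep 'a'
  3. keep 'r'
  4. keep 'd'
Edit distance = 1
Max length = max(4, 4) = 4
Similarity = 1 - 1/4
= 0.7500


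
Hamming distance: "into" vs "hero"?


Comparing character by character (same length = 4):
  Pos 0: 'i' vs 'h' !=
  Pos 1: 'n' vs 'e' !=
  Pos 2: 't' vs 'r' !=
  Pos 3: 'o' vs 'o' =
Hamming distance = 3


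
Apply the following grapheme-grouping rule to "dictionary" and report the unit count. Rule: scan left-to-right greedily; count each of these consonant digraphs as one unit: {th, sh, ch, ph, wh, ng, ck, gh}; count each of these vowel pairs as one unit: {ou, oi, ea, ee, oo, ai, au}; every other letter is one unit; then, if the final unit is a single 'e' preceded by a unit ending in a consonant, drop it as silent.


Word: "dictionary" (10 letters)
Left-to-right scan:
  1. 'd' (letter)
  2. 'i' (letter)
  3. 'c' (letter)
  4. 't' (letter)
  5. 'i' (letter)
  6. 'o' (letter)
  7. 'n' (letter)
  8. 'a' (letter)
  9. 'r' (letter)
  10. 'y' (letter)
Units from scan: 10
Sound units = 10 units


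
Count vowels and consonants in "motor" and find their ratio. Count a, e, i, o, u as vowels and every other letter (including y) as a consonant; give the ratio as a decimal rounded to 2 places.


Word: "motor"
Vowels (a,e,i,o,u): 2
Consonants: 3
Ratio = 2/3
= 0.67


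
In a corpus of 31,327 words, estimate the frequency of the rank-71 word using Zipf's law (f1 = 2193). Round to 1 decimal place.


Zipf's law: f(r) = f(1) / r
f(1) = 2193
f(71) = 2193 / 71
= 30.9 occurrences


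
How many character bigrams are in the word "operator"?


Word: "operator" (length 8)
Number of 2-grams = length - 2 + 1 = 8 - 2 + 1
= 7


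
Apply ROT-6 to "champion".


Word: "champion"
Shift: 6
Each letter → (letter + shift) mod 26:
  'c' (2) + 6 = 8 → 'i'
  'h' (7) + 6 = 13 → 'n'
  'a' (0) + 6 = 6 → 'g'
  'm' (12) + 6 = 18 → 's'
  'p' (15) + 6 = 21 → 'v'
  'i' (8) + 6 = 14 → 'o'
  'o' (14) + 6 = 20 → 'u'
  'n' (13) + 6 = 19 → 't'
Result = "ingsvout"


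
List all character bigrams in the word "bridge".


Word: "bridge" (length 6)
Number of bigrams = 6 - 2 + 1 = 5
  Position 0: "br"
  Position 1: "ri"
  Position 2: "id"
  Position 3: "dg"
  Position 4: "ge"
Bigrams = "br", "ri", "id", "dg", "ge"


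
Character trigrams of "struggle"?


Word: "struggle" (length 8)
Number of trigrams = 8 - 3 + 1 = 6
  Position 0: "str"
  Position 1: "tru"
  Position 2: "rug"
  Position 3: "ugg"
  Position 4: "ggl"
  Position 5: "gle"
Trigrams = "str", "tru", "rug", "ugg", "ggl", "gle"


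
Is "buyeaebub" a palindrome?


Word: "buyeaebub"
Reversed: "bubeaeyub"
Forward == Backward? buyeaebub != bubeaeyub
Palindrome = No


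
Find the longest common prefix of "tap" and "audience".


Word 1: "tap"
Word 2: "audience"
Comparing from start:
  Pos 0: 't' != 'a' (stop)
LCP = "" (length 0)


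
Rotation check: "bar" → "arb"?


Word: "bar", Candidate: "arb"
Method: check if candidate is substring of word+word
"barbar" contains "arb"? Yes
Is rotation = Yes


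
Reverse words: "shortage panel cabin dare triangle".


Original: "shortage panel cabin dare triangle"
Words (1..n): shortage | panel | cabin | dare | triangle
Reversed (n..1): triangle | dare | cabin | panel | shortage
Result = "triangle dare cabin panel shortage"


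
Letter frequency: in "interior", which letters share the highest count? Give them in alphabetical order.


Word: "interior"
Letter counts:
  'e': 1
  'i': 2
  'n': 1
  'o': 1
  'r': 2
  't': 1
Maximum count = 2
Most frequent = 'i', 'r' (2 times each)


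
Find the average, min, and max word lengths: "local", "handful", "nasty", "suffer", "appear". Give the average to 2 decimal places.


Lengths: "local"=5, "handful"=7, "nasty"=5, "suffer"=6, "appear"=6
Sum = 29, Count = 5
Average = 29/5 = 5.80
= avg=5.80, min=5, max=7


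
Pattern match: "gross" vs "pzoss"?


Pattern of "gross": [0, 1, 2, 3, 3]
Pattern of "pzoss": [0, 1, 2, 3, 3]
Patterns match
Same pattern = Yes


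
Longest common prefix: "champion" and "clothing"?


Word 1: "champion"
Word 2: "clothing"
Comparing from start:
  Pos 0: 'c' == 'c'
  Pos 1: 'h' != 'l' (stop)
LCP = "c" (length 1)


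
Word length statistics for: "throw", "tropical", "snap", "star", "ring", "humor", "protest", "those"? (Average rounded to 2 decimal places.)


Lengths: "throw"=5, "tropical"=8, "snap"=4, "star"=4, "ring"=4, "humor"=5, "protest"=7, "those"=5
Sum = 42, Count = 8
Average = 42/8 = 5.25
= avg=5.25, min=4, max=8


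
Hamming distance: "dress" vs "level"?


Comparing character by character (same length = 5):
  Pos 0: 'd' vs 'l' !=
  Pos 1: 'r' vs 'e' !=
  Pos 2: 'e' vs 'v' !=
  Pos 3: 's' vs 'e' !=
  Pos 4: 's' vs 'l' !=
Hamming distance = 5


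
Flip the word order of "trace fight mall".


Original: "trace fight mall"
Words (1..n): trace | fight | mall
Reversed (n..1): mall | fight | trace
Result = "mall fight trace"


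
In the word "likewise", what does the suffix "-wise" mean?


Suffix: -wise
Example: likewise = like + -wise
Meaning = in the manner of


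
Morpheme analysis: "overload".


Word: "overload"
Morphemes: over- + load
Each morpheme carries meaning
= 2 morphemes


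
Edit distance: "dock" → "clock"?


Word 1: "dock" (length 4)
Word 2: "clock" (length 5)
One optimal edit sequence (insert/delete/substitute each cost 1):
  1. insert 'c'  (+1)
  2. substitute 'd' -> 'l'  (+1)
  3. keep 'o'
  4. keep 'c'
  5. keep 'k'
Total edit operations: 2
Edit distance = 2


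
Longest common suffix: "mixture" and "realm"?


Word 1: "mixture"
Word 2: "realm"
Comparing from end:
  Pos -1: 'e' != 'm' (stop)
LCS = "" (length 0)


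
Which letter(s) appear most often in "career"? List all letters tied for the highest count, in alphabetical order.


Word: "career"
Letter counts:
  'a': 1
  'c': 1
  'e': 2
  'r': 2
Maximum count = 2
Most frequent = 'e', 'r' (2 times each)


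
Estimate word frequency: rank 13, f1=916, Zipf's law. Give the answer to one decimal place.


Zipf's law: f(r) = f(1) / r
f(1) = 916
f(13) = 916 / 13
= 70.5 occurrences


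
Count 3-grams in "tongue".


Word: "tongue" (length 6)
Number of 3-grams = length - 3 + 1 = 6 - 3 + 1
= 4


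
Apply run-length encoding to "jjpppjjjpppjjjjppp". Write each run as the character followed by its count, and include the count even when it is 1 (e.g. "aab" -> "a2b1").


String: "jjpppjjjpppjjjjppp"
Scanning for consecutive runs:
  'j' x 2
  'p' x 3
  'j' x 3
  'p' x 3
  'j' x 4
  'p' x 3
RLE = "j2p3j3p3j4p3"


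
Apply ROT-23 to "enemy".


Word: "enemy"
Shift: 23
Each letter → (letter + shift) mod 26:
  'e' (4) + 23 = 1 → 'b'
  'n' (13) + 23 = 10 → 'k'
  'e' (4) + 23 = 1 → 'b'
  'm' (12) + 23 = 9 → 'j'
  'y' (24) + 23 = 21 → 'v'
Result = "bkbjv"


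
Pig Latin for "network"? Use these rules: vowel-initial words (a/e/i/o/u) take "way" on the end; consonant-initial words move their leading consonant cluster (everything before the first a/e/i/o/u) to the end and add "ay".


Word: "network"
Starts with consonant(s) → move to end, add 'ay'
Consonant cluster: "n"
Pig Latin = "etworknay"


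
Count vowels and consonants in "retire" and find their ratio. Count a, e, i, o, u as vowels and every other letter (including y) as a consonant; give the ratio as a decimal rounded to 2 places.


Word: "retire"
Vowels (a,e,i,o,u): 3
Consonants: 3
Ratio = 3/3
= 1.00


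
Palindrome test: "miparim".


Word: "miparim"
Reversed: "mirapim"
Forward == Backward? miparim != mirapim
Palindrome = No


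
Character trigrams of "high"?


Word: "high" (length 4)
Number of trigrams = 4 - 3 + 1 = 2
  Position 0: "hig"
  Position 1: "igh"
Trigrams = "hig", "igh"


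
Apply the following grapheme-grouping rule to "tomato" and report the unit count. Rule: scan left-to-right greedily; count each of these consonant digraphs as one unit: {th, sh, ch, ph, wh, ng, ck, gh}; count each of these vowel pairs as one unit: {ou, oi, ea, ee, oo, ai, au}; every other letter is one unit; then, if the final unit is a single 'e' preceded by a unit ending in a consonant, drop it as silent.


Word: "tomato" (6 letters)
Left-to-right scan:
  (1) 't' (letter)
  (2) 'o' (letter)
  (3) 'm' (letter)
  (4) 'a' (letter)
  (5) 't' (letter)
  (6) 'o' (letter)
Units from scan: 6
Sound units = 6 units


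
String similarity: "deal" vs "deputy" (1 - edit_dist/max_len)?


Word 1: "deal" (length 4)
Word 2: "deputy" (length 6)
One optimal edit sequence:
  1. keep 'd'
  2. keep 'e'
  3. insert 'p'  (+1)
  4. insert 'u'  (+1)
  5. substitute 'a' -> 't'  (+1)
  6. substitute 'l' -> 'y'  (+1)
Edit distance = 4
Max length = max(4, 6) = 6
Similarity = 1 - 4/6
= 0.3333


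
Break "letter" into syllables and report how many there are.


Word: "letter"
Syllable breakdown: let-ter
Counting: 2 parts
= 2 syllables


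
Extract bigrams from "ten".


Word: "ten" (length 3)
Number of bigrams = 3 - 2 + 1 = 2
  Position 0: "te"
  Position 1: "en"
Bigrams = "te", "en"


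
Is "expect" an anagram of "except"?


Word 1: "except" → sorted: ceeptx
Word 2: "expect" → sorted: ceeptx
Same letters? ceeptx == ceeptx
Anagram = Yes


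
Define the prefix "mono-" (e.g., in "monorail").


Prefix: mono-
Example: monorail (mono- + rail)
Meaning = one


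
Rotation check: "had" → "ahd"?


Word: "had", Candidate: "ahd"
Method: check if candidate is substring of word+word
"hadhad" contains "ahd"? No
Is rotation = No


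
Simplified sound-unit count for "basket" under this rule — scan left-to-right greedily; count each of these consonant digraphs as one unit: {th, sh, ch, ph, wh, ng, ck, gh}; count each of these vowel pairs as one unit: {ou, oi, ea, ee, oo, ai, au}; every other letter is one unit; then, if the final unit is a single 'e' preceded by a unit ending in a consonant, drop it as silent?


Word: "basket" (6 letters)
Left-to-right scan:
  [1] 'b' (letter)
  [2] 'a' (letter)
  [3] 's' (letter)
  [4] 'k' (letter)
  [5] 'e' (letter)
  [6] 't' (letter)
Units from scan: 6
Sound units = 6 units


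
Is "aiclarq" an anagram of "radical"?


Word 1: "radical" → sorted: aacdilr
Word 2: "aiclarq" → sorted: aacilqr
Same letters? aacdilr != aacilqr
Anagram = No


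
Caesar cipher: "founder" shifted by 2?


Word: "founder"
Shift: 2
Each letter → (letter + shift) mod 26:
  'f' (5) + 2 = 7 → 'h'
  'o' (14) + 2 = 16 → 'q'
  'u' (20) + 2 = 22 → 'w'
  'n' (13) + 2 = 15 → 'p'
  'd' (3) + 2 = 5 → 'f'
  'e' (4) + 2 = 6 → 'g'
  'r' (17) + 2 = 19 → 't'
Result = "hqwpfgt"


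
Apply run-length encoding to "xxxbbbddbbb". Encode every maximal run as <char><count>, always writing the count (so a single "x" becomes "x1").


String: "xxxbbbddbbb"
Scanning for consecutive runs:
  'x' x 3
  'b' x 3
  'd' x 2
  'b' x 3
RLE = "x3b3d2b3"


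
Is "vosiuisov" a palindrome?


Word: "vosiuisov"
Reversed: "vosiuisov"
Forward == Backward? vosiuisov == vosiuisov
Palindrome = Yes


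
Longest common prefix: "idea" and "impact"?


Word 1: "idea"
Word 2: "impact"
Comparing from start:
  Pos 0: 'i' == 'i'
  Pos 1: 'd' != 'm' (stop)
LCP = "i" (length 1)


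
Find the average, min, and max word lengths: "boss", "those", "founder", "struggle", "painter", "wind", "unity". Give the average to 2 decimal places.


Lengths: "boss"=4, "those"=5, "founder"=7, "struggle"=8, "painter"=7, "wind"=4, "unity"=5
Sum = 40, Count = 7
Average = 40/7 = 5.71
= avg=5.71, min=4, max=8


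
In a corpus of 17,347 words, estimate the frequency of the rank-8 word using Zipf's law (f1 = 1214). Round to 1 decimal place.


Zipf's law: f(r) = f(1) / r
f(1) = 1214
f(8) = 1214 / 8
= 151.8 occurrences


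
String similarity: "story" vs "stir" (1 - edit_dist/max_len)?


Word 1: "story" (length 5)
Word 2: "stir" (length 4)
One optimal edit sequence:
  1. keep 's'
  2. keep 't'
  3. substitute 'o' -> 'i'  (+1)
  4. keep 'r'
  5. delete 'y'  (+1)
Edit distance = 2
Max length = max(5, 4) = 5
Similarity = 1 - 2/5
= 0.6000


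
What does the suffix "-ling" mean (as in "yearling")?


Suffix: -ling
Example: yearling = year + -ling
Meaning = small / young


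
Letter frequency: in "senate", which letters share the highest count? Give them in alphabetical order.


Word: "senate"
Letter counts:
  'a': 1
  'e': 2
  'n': 1
  's': 1
  't': 1
Maximum count = 2
Most frequent = 'e' (2 times each)


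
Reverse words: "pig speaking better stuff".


Original: "pig speaking better stuff"
Words (1..n): pig | speaking | better | stuff
Reversed (n..1): stuff | better | speaking | pig
Result = "stuff better speaking pig"


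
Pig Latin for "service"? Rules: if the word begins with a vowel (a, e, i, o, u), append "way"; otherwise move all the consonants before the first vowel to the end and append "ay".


Word: "service"
Starts with consonant(s) → move to end, add 'ay'
Consonant cluster: "s"
Pig Latin = "ervicesay"


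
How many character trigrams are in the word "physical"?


Word: "physical" (length 8)
Number of 3-grams = length - 3 + 1 = 8 - 3 + 1
= 6


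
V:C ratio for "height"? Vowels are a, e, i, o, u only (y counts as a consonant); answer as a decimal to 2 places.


Word: "height"
Vowels (a,e,i,o,u): 2
Consonants: 4
Ratio = 2/4
= 0.50


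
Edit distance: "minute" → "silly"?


Word 1: "minute" (length 6)
Word 2: "silly" (length 5)
One optimal edit sequence (insert/delete/substitute each cost 1):
  1. substitute 'm' -> 's'  (+1)
  2. keep 'i'
  3. delete 'n'  (+1)
  4. substitute 'u' -> 'l'  (+1)
  5. substitute 't' -> 'l'  (+1)
  6. substitute 'e' -> 'y'  (+1)
Total edit operations: 5
Edit distance = 5


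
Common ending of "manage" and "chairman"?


Word 1: "manage"
Word 2: "chairman"
Comparing from end:
  Pos -1: 'e' != 'n' (stop)
LCS = "" (length 0)


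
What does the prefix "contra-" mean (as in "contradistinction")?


Prefix: contra-
Example: contradistinction (contra- + distinction)
Meaning = against


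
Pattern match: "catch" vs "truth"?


Pattern of "catch": [0, 1, 2, 0, 3]
Pattern of "truth": [0, 1, 2, 0, 3]
Patterns match
Same pattern = Yes


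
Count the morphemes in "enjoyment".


Word: "enjoyment"
Morphemes: en- / joy / -ment
Each morpheme carries meaning
= 3 morphemes


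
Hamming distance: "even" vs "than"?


Comparing character by character (same length = 4):
  Pos 0: 'e' vs 't' !=
  Pos 1: 'v' vs 'h' !=
  Pos 2: 'e' vs 'a' !=
  Pos 3: 'n' vs 'n' =
Hamming distance = 3


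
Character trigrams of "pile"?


Word: "pile" (length 4)
Number of trigrams = 4 - 3 + 1 = 2
  Position 0: "pil"
  Position 1: "ile"
Trigrams = "pil", "ile"


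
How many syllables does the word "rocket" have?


Word: "rocket"
Syllable breakdown: rock · et
Counting: 2 parts
= 2 syllables


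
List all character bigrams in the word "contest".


Word: "contest" (length 7)
Number of bigrams = 7 - 2 + 1 = 6
  Position 0: "co"
  Position 1: "on"
  Position 2: "nt"
  Position 3: "te"
  Position 4: "es"
  Position 5: "st"
Bigrams = "co", "on", "nt", "te", "es", "st"


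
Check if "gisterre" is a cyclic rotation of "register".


Word: "register", Candidate: "gisterre"
Method: check if candidate is substring of word+word
"registerregister" contains "gisterre"? Yes
Is rotation = Yes


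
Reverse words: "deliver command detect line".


Original: "deliver command detect line"
Words (1..n): deliver | command | detect | line
Reversed (n..1): line | detect | command | deliver
Result = "line detect command deliver"


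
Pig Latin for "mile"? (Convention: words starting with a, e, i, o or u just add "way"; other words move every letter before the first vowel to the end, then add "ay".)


Word: "mile"
Starts with consonant(s) → move to end, add 'ay'
Consonant cluster: "m"
Pig Latin = "ilemay"


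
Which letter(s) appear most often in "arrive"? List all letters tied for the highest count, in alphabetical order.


Word: "arrive"
Letter counts:
  'a': 1
  'e': 1
  'i': 1
  'r': 2
  'v': 1
Maximum count = 2
Most frequent = 'r' (2 times each)


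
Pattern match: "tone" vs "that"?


Pattern of "tone": [0, 1, 2, 3]
Pattern of "that": [0, 1, 2, 0]
Patterns do not match
Same pattern = No


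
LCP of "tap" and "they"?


Word 1: "tap"
Word 2: "they"
Comparing from start:
  Pos 0: 't' == 't'
  Pos 1: 'a' != 'h' (stop)
LCP = "t" (length 1)


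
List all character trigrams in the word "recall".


Word: "recall" (length 6)
Number of trigrams = 6 - 3 + 1 = 4
  Position 0: "rec"
  Position 1: "eca"
  Position 2: "cal"
  Position 3: "all"
Trigrams = "rec", "eca", "cal", "all"


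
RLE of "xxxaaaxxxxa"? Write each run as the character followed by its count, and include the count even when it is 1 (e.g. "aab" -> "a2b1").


String: "xxxaaaxxxxa"
Scanning for consecutive runs:
  'x' x 3
  'a' x 3
  'x' x 4
  'a' x 1
RLE = "x3a3x4a1"


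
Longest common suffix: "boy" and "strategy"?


Word 1: "boy"
Word 2: "strategy"
Comparing from end:
  Pos -1: 'y' == 'y'
  Pos -2: 'o' != 'g' (stop)
LCS = "y" (length 1)


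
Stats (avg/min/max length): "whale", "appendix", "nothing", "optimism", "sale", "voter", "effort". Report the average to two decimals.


Lengths: "whale"=5, "appendix"=8, "nothing"=7, "optimism"=8, "sale"=4, "voter"=5, "effort"=6
Sum = 43, Count = 7
Average = 43/7 = 6.14
= avg=6.14, min=4, max=8


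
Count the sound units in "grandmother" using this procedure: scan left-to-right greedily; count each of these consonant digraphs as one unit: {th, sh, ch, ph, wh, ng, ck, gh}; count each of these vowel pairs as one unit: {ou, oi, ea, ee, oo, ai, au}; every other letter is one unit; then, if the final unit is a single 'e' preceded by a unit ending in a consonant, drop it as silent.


Word: "grandmother" (11 letters)
Left-to-right scan:
  [1] 'g' (letter)
  [2] 'r' (letter)
  [3] 'a' (letter)
  [4] 'n' (letter)
  [5] 'd' (letter)
  [6] 'm' (letter)
  [7] 'o' (letter)
  [8] 'th' (digraph)
  [9] 'e' (letter)
  [10] 'r' (letter)
Units from scan: 10
Sound units = 10 units


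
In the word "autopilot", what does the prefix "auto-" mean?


Prefix: auto-
Example: autopilot (auto- + pilot)
Meaning = self


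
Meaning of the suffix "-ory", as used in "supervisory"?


Suffix: -ory
Example: supervisory = supervise + -ory, with a spelling change
Meaning = relating to / place for


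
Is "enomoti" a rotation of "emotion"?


Word: "emotion", Candidate: "enomoti"
Method: check if candidate is substring of word+word
"emotionemotion" contains "enomoti"? No
Is rotation = No


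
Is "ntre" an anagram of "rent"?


Word 1: "rent" → sorted: enrt
Word 2: "ntre" → sorted: enrt
Same letters? enrt == enrt
Anagram = Yes


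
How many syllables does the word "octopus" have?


Word: "octopus"
Syllable breakdown: oc · to · pus
Counting: 3 parts
= 3 syllables


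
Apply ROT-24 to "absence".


Word: "absence"
Shift: 24
Each letter → (letter + shift) mod 26:
  'a' (0) + 24 = 24 → 'y'
  'b' (1) + 24 = 25 → 'z'
  's' (18) + 24 = 16 → 'q'
  'e' (4) + 24 = 2 → 'c'
  'n' (13) + 24 = 11 → 'l'
  'c' (2) + 24 = 0 → 'a'
  'e' (4) + 24 = 2 → 'c'
Result = "yzqclac"


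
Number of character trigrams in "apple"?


Word: "apple" (length 5)
Number of 3-grams = length - 3 + 1 = 5 - 3 + 1
= 3


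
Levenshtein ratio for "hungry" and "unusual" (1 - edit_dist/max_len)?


Word 1: "hungry" (length 6)
Word 2: "unusual" (length 7)
One optimal edit sequence:
  1. insert 'u'  (+1)
  2. substitute 'h' -> 'n'  (+1)
  3. keep 'u'
  4. substitute 'n' -> 's'  (+1)
  5. substitute 'g' -> 'u'  (+1)
  6. substitute 'r' -> 'a'  (+1)
  7. substitute 'y' -> 'l'  (+1)
Edit distance = 6
Max length = max(6, 7) = 7
Similarity = 1 - 6/7
= 0.1429


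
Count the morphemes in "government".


Word: "government"
Morphemes: govern / -ment
Each morpheme carries meaning
= 2 morphemes


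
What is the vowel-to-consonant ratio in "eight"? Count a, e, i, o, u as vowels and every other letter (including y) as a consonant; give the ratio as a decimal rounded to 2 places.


Word: "eight"
Vowels (a,e,i,o,u): 2
Consonants: 3
Ratio = 2/3
= 0.67


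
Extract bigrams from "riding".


Word: "riding" (length 6)
Number of bigrams = 6 - 2 + 1 = 5
  Position 0: "ri"
  Position 1: "id"
  Position 2: "di"
  Position 3: "in"
  Position 4: "ng"
Bigrams = "ri", "id", "di", "in", "ng"


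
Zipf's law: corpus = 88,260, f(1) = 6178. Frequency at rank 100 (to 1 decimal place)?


Zipf's law: f(r) = f(1) / r
f(1) = 6178
f(100) = 6178 / 100
= 61.8 occurrences


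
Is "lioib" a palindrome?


Word: "lioib"
Reversed: "bioil"
Forward == Backward? lioib != bioil
Palindrome = No


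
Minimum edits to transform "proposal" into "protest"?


Word 1: "proposal" (length 8)
Word 2: "protest" (length 7)
One optimal edit sequence (insert/delete/substitute each cost 1):
  1. keep 'p'
  2. keep 'r'
  3. keep 'o'
  4. substitute 'p' -> 't'  (+1)
  5. substitute 'o' -> 'e'  (+1)
  6. keep 's'
  7. delete 'a'  (+1)
  8. substitute 'l' -> 't'  (+1)
Total edit operations: 4
Edit distance = 4


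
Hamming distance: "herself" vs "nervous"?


Comparing character by character (same length = 7):
  Pos 0: 'h' vs 'n' !=
  Pos 1: 'e' vs 'e' =
  Pos 2: 'r' vs 'r' =
  Pos 3: 's' vs 'v' !=
  Pos 4: 'e' vs 'o' !=
  Pos 5: 'l' vs 'u' !=
  Pos 6: 'f' vs 's' !=
Hamming distance = 5


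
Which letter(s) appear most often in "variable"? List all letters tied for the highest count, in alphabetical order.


Word: "variable"
Letter counts:
  'a': 2
  'b': 1
  'e': 1
  'i': 1
  'l': 1
  'r': 1
  'v': 1
Maximum count = 2
Most frequent = 'a' (2 times each)


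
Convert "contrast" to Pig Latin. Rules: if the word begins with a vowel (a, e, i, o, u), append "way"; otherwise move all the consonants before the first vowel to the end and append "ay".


Word: "contrast"
Starts with consonant(s) → move to end, add 'ay'
Consonant cluster: "c"
Pig Latin = "ontrastcay"


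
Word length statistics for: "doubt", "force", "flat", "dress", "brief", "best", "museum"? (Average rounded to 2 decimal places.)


Lengths: "doubt"=5, "force"=5, "flat"=4, "dress"=5, "brief"=5, "best"=4, "museum"=6
Sum = 34, Count = 7
Average = 34/7 = 4.86
= avg=4.86, min=4, max=6


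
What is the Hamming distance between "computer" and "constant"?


Comparing character by character (same length = 8):
  Pos 0: 'c' vs 'c' =
  Pos 1: 'o' vs 'o' =
  Pos 2: 'm' vs 'n' !=
  Pos 3: 'p' vs 's' !=
  Pos 4: 'u' vs 't' !=
  Pos 5: 't' vs 'a' !=
  Pos 6: 'e' vs 'n' !=
  Pos 7: 'r' vs 't' !=
Hamming distance = 6


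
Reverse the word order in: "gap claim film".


Original: "gap claim film"
Words (1..n): gap | claim | film
Reversed (n..1): film | claim | gap
Result = "film claim gap"


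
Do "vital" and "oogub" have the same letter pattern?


Pattern of "vital": [0, 1, 2, 3, 4]
Pattern of "oogub": [0, 0, 1, 2, 3]
Patterns do not match
Same pattern = No


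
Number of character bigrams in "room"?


Word: "room" (length 4)
Number of 2-grams = length - 2 + 1 = 4 - 2 + 1
= 3


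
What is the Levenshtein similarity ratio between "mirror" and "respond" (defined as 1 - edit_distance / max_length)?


Word 1: "mirror" (length 6)
Word 2: "respond" (length 7)
One optimal edit sequence:
  1. substitute 'm' -> 'r'  (+1)
  2. substitute 'i' -> 'e'  (+1)
  3. substitute 'r' -> 's'  (+1)
  4. substitute 'r' -> 'p'  (+1)
  5. keep 'o'
  6. insert 'n'  (+1)
  7. substitute 'r' -> 'd'  (+1)
Edit distance = 6
Max length = max(6, 7) = 7
Similarity = 1 - 6/7
= 0.1429


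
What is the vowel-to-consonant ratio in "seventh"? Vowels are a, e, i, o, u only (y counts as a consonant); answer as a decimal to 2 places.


Word: "seventh"
Vowels (a,e,i,o,u): 2
Consonants: 5
Ratio = 2/5
= 0.40


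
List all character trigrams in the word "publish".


Word: "publish" (length 7)
Number of trigrams = 7 - 3 + 1 = 5
  Position 0: "pub"
  Position 1: "ubl"
  Position 2: "bli"
  Position 3: "lis"
  Position 4: "ish"
Trigrams = "pub", "ubl", "bli", "lis", "ish"


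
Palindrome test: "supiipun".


Word: "supiipun"
Reversed: "nupiipus"
Forward == Backward? supiipun != nupiipus
Palindrome = No


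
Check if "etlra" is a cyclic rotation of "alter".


Word: "alter", Candidate: "etlra"
Method: check if candidate is substring of word+word
"alteralter" contains "etlra"? No
Is rotation = No


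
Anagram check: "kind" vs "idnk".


Word 1: "kind" → sorted: dikn
Word 2: "idnk" → sorted: dikn
Same letters? dikn == dikn
Anagram = Yes


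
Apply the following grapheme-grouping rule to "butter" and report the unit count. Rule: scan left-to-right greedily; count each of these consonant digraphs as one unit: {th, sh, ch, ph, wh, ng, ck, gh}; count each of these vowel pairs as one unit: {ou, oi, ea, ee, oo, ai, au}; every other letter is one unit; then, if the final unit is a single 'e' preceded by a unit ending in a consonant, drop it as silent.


Word: "butter" (6 letters)
Left-to-right scan:
  (1) 'b' (letter)
  (2) 'u' (letter)
  (3) 't' (letter)
  (4) 't' (letter)
  (5) 'e' (letter)
  (6) 'r' (letter)
Units from scan: 6
Sound units = 6 units


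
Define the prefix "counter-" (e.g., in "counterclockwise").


Prefix: counter-
As in: counterclockwise -> counter- + clockwise
Meaning = against / opposite


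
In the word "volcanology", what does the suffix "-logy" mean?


Suffix: -logy
As in: volcanology -> volcano + -logy
Meaning = study of


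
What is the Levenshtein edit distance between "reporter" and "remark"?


Word 1: "reporter" (length 8)
Word 2: "remark" (length 6)
One optimal edit sequence (insert/delete/substitute each cost 1):
  1. keep 'r'
  2. keep 'e'
  3. substitute 'p' -> 'm'  (+1)
  4. substitute 'o' -> 'a'  (+1)
  5. keep 'r'
  6. delete 't'  (+1)
  7. delete 'e'  (+1)
  8. substitute 'r' -> 'k'  (+1)
Total edit operations: 5
Edit distance = 5


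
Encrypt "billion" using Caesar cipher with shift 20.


Word: "billion"
Shift: 20
Each letter → (letter + shift) mod 26:
  'b' (1) + 20 = 21 → 'v'
  'i' (8) + 20 = 2 → 'c'
  'l' (11) + 20 = 5 → 'f'
  'l' (11) + 20 = 5 → 'f'
  'i' (8) + 20 = 2 → 'c'
  'o' (14) + 20 = 8 → 'i'
  'n' (13) + 20 = 7 → 'h'
Result = "vcffcih"


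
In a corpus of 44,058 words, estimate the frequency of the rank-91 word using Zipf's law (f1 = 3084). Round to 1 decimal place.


Zipf's law: f(r) = f(1) / r
f(1) = 3084
f(91) = 3084 / 91
= 33.9 occurrences


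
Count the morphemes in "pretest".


Word: "pretest"
Morphemes: pre- + test
Each morpheme carries meaning
= 2 morphemes


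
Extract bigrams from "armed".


Word: "armed" (length 5)
Number of bigrams = 5 - 2 + 1 = 4
  Position 0: "ar"
  Position 1: "rm"
  Position 2: "me"
  Position 3: "ed"
Bigrams = "ar", "rm", "me", "ed"


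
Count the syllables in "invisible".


Word: "invisible"
Syllable breakdown: in | vis | i | ble
Counting: 4 parts
= 4 syllables


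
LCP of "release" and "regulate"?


Word 1: "release"
Word 2: "regulate"
Comparing from start:
  Pos 0: 'r' == 'r'
  Pos 1: 'e' == 'e'
  Pos 2: 'l' != 'g' (stop)
LCP = "re" (length 2)


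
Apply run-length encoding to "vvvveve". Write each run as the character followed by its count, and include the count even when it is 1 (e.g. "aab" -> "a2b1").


String: "vvvveve"
Scanning for consecutive runs:
  'v' x 4
  'e' x 1
  'v' x 1
  'e' x 1
RLE = "v4e1v1e1"


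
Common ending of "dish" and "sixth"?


Word 1: "dish"
Word 2: "sixth"
Comparing from end:
  Pos -1: 'h' == 'h'
  Pos -2: 's' != 't' (stop)
LCS = "h" (length 1)


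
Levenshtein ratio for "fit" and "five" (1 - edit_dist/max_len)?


Word 1: "fit" (length 3)
Word 2: "five" (length 4)
One optimal edit sequence:
  1. keep 'f'
  2. keep 'i'
  3. insert 'v'  (+1)
  4. substitute 't' -> 'e'  (+1)
Edit distance = 2
Max length = max(3, 4) = 4
Similarity = 1 - 2/4
= 0.5000
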